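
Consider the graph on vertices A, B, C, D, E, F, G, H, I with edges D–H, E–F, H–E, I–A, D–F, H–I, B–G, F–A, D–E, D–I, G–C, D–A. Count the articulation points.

Removing G increases the component count from 2 to 3, so G is a cut vertex.
By contrast removing H leaves 2 components; it is not a cut vertex. No other vertex is a cut vertex either.

1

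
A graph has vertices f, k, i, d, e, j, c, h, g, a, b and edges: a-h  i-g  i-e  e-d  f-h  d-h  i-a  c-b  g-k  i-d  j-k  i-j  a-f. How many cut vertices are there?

Removing i increases the component count from 2 to 3, so i is a cut vertex.
By contrast removing e leaves 2 components; it is not a cut vertex. No other vertex is a cut vertex either.

1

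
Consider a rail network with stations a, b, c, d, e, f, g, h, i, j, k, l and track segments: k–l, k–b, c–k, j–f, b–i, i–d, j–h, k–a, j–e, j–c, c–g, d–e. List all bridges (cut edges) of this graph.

a-k, c-g, f-j, h-j, k-l

The edges on the cycle j-c-k-b-i-d-e-j are not bridges since each lies on that cycle.
But removing j–f disconnects j from f; removing g–c disconnects g from c; removing j–h disconnects j from h; removing k–a disconnects k from a — these are bridges.
In total 5 edges are bridges.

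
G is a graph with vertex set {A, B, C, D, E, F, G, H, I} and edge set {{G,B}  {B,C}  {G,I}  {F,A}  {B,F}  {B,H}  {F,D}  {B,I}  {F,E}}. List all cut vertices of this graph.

Removing B increases the component count from 1 to 4, so B is a cut vertex.
Removing F increases the component count from 1 to 4, so F is a cut vertex.
By contrast removing G leaves 1 component; it is not a cut vertex. No other vertex is a cut vertex either.

B, F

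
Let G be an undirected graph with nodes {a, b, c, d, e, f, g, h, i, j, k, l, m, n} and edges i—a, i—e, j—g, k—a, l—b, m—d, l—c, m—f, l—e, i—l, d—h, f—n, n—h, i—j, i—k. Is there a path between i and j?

Yes

From i we can reach a, b, c, e, g, i, j, k, l, which includes j.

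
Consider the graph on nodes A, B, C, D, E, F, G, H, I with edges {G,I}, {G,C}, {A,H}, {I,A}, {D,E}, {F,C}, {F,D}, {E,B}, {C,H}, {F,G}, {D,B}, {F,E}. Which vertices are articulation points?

F

Removing F increases the component count from 1 to 2, so F is a cut vertex.
By contrast removing A leaves 1 component; it is not a cut vertex. No other vertex is a cut vertex either.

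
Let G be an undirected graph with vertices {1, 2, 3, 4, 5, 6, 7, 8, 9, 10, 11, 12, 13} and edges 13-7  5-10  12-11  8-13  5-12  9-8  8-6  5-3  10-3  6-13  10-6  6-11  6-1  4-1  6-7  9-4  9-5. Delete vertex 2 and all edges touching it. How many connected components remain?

1

With 2 gone, the remaining components are: {1, 3, 4, 5, 6, 7, 8, 9, 10, 11, 12, 13}.
That is 1 component.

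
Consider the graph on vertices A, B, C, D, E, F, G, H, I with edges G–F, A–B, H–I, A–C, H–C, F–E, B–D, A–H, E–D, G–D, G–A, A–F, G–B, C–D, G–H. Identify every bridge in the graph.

H-I

The edges on the cycle G-A-F-E-D-B-G are not bridges since each lies on that cycle.
But removing H–I disconnects H from I — this is a bridge.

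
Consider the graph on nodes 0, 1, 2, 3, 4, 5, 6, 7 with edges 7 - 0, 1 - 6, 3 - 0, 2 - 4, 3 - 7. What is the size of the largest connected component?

3

5 is isolated — a component by itself.
Starting from 1 we can reach 1, 6. That is one component of size 2.
Starting from 2 we can reach 2, 4. That is one component of size 2.
Starting from 0 we can reach 0, 3, 7. That is one component of size 3.
The largest has 3 vertices.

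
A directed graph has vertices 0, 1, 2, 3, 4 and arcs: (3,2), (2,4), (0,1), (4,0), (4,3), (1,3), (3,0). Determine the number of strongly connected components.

1

{0, 1, 2, 3, 4} are all mutually reachable — one SCC of size 5.
That gives 1 strongly connected component.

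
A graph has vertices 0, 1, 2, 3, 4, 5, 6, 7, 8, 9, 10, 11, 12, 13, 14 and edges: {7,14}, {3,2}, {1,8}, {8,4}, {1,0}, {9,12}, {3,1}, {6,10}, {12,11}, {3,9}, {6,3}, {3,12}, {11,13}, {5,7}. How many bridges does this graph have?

The edges on the cycle 3-9-12-3 are not bridges since each lies on that cycle.
But removing 5-7 disconnects 5 from 7; removing 7-14 disconnects 7 from 14; removing 11-13 disconnects 11 from 13; removing 10-6 disconnects 10 from 6 — these are bridges.
In total 11 edges are bridges.

11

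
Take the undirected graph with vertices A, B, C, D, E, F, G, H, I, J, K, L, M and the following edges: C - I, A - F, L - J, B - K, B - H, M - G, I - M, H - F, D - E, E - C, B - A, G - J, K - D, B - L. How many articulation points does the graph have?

Removing B increases the component count from 1 to 2, so B is a cut vertex.
By contrast removing C leaves 1 component; it is not a cut vertex. No other vertex is a cut vertex either.

1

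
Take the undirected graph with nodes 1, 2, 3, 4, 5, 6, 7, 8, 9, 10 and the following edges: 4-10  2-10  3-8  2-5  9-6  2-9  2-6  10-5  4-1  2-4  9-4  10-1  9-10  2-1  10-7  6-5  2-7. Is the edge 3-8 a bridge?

Removing 3-8 leaves no path between 3 and 8: the component count goes from 2 to 3. So it is a bridge.

Yes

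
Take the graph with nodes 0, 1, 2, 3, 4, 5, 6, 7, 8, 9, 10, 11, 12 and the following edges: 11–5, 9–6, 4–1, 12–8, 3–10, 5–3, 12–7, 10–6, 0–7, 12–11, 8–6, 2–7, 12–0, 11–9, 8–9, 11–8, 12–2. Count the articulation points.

1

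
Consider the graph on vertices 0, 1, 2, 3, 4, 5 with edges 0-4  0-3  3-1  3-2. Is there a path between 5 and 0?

No

The component containing 5 is {5}, and 0 is not in it.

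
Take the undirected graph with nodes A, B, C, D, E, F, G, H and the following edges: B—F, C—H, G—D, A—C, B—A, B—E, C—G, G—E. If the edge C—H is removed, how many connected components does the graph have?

Before removal there is 1 component.
C—H is a bridge — removing it separates C's side from H's side.
After removal: 2 components.

2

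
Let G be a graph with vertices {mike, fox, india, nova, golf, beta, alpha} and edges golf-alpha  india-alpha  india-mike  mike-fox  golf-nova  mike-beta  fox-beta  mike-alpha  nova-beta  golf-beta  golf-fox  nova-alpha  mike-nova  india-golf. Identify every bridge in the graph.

The edges on the cycle india-mike-beta-fox-golf-india are not bridges since each lies on that cycle.
Every edge lies on some cycle, so there are no bridges.

none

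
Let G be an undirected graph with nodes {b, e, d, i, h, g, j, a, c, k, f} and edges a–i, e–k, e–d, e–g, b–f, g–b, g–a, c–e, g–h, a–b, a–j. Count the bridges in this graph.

8

The edges on the cycle g-a-b-g are not bridges since each lies on that cycle.
But removing e–g disconnects e from g; removing d–e disconnects d from e; removing e–k disconnects e from k; removing a–i disconnects a from i — these are bridges.
In total 8 edges are bridges.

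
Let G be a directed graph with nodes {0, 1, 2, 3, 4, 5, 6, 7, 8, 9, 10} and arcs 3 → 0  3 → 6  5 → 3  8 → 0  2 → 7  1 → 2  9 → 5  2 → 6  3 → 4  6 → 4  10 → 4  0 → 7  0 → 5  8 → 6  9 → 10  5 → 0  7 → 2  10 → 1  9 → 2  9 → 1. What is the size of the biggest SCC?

{0, 3, 5} are all mutually reachable — one SCC of size 3.
{2, 7} are all mutually reachable — one SCC of size 2.
{4} is an SCC by itself.
{9} is an SCC by itself.
{6} is an SCC by itself.
(and 3 more singleton SCCs)
The largest has 3 vertices.

3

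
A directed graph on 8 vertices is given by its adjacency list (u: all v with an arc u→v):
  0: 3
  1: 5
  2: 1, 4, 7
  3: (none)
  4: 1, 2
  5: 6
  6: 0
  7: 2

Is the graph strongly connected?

There is no directed path from 5 to 2, so the graph is not strongly connected.

No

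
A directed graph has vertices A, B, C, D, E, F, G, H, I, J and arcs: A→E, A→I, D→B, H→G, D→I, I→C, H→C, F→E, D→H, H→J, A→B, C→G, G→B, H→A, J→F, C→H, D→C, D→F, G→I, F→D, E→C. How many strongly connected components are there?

2

{A, C, D, E, F, G, H, I, J} are all mutually reachable — one SCC of size 9.
{B} is an SCC by itself.
That gives 2 strongly connected components.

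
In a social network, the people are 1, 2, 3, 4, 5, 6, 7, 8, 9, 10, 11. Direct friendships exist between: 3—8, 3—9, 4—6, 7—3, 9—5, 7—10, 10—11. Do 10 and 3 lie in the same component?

Yes

From 10 we can reach 3, 5, 7, 8, 9, 10, 11, which includes 3.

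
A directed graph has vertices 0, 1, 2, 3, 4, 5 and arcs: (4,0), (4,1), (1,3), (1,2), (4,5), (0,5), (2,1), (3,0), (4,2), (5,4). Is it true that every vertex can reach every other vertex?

From 4 we can reach every vertex (0, 1, 2, 3, 4, 5), and every vertex can reach 4 (0, 1, 2, 3, 4, 5). So the whole graph is one strongly connected component.

Yes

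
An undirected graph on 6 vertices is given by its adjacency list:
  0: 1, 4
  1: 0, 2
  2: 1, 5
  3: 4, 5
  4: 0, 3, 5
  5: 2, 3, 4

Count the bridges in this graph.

0

The edges on the cycle 5-2-1-0-4-5 are not bridges since each lies on that cycle.
Every edge lies on some cycle, so there are no bridges.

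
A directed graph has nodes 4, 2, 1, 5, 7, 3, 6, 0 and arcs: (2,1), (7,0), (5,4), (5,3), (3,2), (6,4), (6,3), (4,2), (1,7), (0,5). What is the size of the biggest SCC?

7

{0, 1, 2, 3, 4, 5, 7} are all mutually reachable — one SCC of size 7.
{6} is an SCC by itself.
The largest has 7 vertices.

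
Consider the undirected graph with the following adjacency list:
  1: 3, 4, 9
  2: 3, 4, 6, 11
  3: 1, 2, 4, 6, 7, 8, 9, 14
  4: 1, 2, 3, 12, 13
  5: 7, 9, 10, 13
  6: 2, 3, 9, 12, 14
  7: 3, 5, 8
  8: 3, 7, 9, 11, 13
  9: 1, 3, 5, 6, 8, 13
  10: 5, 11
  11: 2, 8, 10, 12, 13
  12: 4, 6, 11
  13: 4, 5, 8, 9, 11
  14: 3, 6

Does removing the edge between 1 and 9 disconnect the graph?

No

After removing 1-9, the path 1-3-9 still connects them, so the edge is not a bridge.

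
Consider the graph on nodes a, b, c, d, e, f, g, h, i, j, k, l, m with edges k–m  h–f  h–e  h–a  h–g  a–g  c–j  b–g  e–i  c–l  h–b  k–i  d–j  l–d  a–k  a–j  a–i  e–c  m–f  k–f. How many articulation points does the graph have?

Removing b, for instance, still leaves 1 component. No single vertex removal increases the component count — the graph has no articulation points.

0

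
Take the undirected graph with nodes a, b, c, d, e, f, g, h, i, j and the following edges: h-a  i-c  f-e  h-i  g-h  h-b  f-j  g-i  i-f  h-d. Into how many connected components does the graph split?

Starting from a we can reach a, b, c, d, e, f, g, h, i, j. That is one component of size 10.
Total: 1 component.

1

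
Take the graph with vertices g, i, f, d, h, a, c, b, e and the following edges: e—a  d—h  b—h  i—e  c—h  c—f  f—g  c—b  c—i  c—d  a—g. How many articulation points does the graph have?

Removing c increases the component count from 1 to 2, so c is a cut vertex.
By contrast removing f leaves 1 component; it is not a cut vertex. No other vertex is a cut vertex either.

1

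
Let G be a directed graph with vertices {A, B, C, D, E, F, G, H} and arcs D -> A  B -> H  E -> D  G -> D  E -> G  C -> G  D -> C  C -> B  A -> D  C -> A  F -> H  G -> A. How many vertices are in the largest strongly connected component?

4

{A, C, D, G} are all mutually reachable — one SCC of size 4.
{H} is an SCC by itself.
{B} is an SCC by itself.
{E} is an SCC by itself.
{F} is an SCC by itself.
The largest has 4 vertices.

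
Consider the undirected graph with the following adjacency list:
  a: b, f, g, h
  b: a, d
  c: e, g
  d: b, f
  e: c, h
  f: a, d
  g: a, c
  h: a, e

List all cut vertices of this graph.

a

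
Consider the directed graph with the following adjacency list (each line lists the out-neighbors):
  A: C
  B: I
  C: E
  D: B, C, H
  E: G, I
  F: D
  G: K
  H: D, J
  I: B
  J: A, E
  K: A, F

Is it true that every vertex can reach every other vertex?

There is no directed path from B to A, so the graph is not strongly connected.

No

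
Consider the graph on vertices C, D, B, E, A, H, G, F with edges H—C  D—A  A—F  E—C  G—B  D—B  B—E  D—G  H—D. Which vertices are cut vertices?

A, D

Removing A increases the component count from 1 to 2, so A is a cut vertex.
Removing D increases the component count from 1 to 2, so D is a cut vertex.
By contrast removing G leaves 1 component; it is not a cut vertex. No other vertex is a cut vertex either.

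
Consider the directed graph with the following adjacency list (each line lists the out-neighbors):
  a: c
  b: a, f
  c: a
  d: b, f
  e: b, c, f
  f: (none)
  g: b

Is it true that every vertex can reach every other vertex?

No

There is no directed path from b to g, so the graph is not strongly connected.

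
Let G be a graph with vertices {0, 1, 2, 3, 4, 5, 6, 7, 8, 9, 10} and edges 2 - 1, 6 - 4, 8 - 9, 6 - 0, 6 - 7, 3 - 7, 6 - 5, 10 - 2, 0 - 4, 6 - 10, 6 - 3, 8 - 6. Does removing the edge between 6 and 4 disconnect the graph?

No

After removing 6 - 4, the path 6-0-4 still connects them, so the edge is not a bridge.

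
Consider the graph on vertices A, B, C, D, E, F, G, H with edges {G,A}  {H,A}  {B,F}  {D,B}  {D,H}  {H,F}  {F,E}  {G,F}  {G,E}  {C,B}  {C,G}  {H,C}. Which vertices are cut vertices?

none

Removing E, for instance, still leaves 1 component. No single vertex removal increases the component count — the graph has no articulation points.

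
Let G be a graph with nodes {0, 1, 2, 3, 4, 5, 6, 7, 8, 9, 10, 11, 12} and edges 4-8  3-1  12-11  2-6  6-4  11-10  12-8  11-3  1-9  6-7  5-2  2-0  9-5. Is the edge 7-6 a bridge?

Yes

Removing 7-6 leaves no path between 7 and 6: the component count goes from 1 to 2. So it is a bridge.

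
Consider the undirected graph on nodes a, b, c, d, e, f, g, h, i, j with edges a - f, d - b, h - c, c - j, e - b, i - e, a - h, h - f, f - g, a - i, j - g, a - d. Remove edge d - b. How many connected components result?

d and b are still connected via d-a-i-e-b, so the component count stays at 1.

1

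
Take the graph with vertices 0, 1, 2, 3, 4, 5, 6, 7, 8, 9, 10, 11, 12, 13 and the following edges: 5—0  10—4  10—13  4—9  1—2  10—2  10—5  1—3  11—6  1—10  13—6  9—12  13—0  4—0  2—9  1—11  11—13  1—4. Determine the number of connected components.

7 is isolated — a component by itself.
8 is isolated — a component by itself.
Starting from 0 we can reach 0, 1, 2, 3, 4, 5, 6, 9, 10, 11, 12, 13. That is one component of size 12.
Total: 3 components.

3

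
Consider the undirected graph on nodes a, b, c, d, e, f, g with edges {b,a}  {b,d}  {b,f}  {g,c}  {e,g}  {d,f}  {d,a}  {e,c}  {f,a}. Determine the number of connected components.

Starting from c we can reach c, e, g. That is one component of size 3.
Starting from a we can reach a, b, d, f. That is one component of size 4.
Total: 2 components.

2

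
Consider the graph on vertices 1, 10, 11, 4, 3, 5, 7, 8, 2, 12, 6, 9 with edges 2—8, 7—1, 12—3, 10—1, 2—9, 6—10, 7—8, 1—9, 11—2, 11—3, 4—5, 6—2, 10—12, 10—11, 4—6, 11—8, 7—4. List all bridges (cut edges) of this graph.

4-5

The edges on the cycle 7-4-6-10-11-8-7 are not bridges since each lies on that cycle.
But removing 5—4 disconnects 5 from 4 — this is a bridge.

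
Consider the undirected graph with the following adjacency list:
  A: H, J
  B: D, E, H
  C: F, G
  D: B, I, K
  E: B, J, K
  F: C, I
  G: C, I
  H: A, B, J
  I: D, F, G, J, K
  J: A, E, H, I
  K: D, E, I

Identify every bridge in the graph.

none

The edges on the cycle I-D-K-I are not bridges since each lies on that cycle.
Every edge lies on some cycle, so there are no bridges.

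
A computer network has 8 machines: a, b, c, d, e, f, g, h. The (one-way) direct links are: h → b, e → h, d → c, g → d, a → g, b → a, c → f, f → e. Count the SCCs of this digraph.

1

{a, b, c, d, e, f, g, h} are all mutually reachable — one SCC of size 8.
That gives 1 strongly connected component.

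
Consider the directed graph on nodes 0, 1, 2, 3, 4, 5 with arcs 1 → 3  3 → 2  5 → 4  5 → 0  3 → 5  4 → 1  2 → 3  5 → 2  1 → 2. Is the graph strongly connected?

No

There is no directed path from 0 to 3, so the graph is not strongly connected.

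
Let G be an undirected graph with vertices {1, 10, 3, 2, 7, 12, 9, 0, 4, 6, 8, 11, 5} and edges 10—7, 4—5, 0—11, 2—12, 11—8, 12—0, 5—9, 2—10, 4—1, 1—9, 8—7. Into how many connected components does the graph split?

4

3 is isolated — a component by itself.
6 is isolated — a component by itself.
Starting from 1 we can reach 1, 4, 5, 9. That is one component of size 4.
Starting from 0 we can reach 0, 2, 7, 8, 10, 11, 12. That is one component of size 7.
Total: 4 components.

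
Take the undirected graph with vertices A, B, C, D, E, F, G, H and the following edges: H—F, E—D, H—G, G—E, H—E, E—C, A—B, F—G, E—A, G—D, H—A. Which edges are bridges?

The edges on the cycle H-F-G-H are not bridges since each lies on that cycle.
But removing C—E disconnects C from E; removing A—B disconnects A from B — these are bridges.

A-B, C-E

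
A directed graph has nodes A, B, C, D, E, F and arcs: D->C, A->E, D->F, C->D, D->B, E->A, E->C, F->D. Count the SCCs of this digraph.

3

{C, D, F} are all mutually reachable — one SCC of size 3.
{A, E} are all mutually reachable — one SCC of size 2.
{B} is an SCC by itself.
That gives 3 strongly connected components.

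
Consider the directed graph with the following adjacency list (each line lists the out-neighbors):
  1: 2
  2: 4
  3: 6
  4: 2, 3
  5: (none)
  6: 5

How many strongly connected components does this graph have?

{2, 4} are all mutually reachable — one SCC of size 2.
{6} is an SCC by itself.
{1} is an SCC by itself.
{3} is an SCC by itself.
{5} is an SCC by itself.
That gives 5 strongly connected components.

5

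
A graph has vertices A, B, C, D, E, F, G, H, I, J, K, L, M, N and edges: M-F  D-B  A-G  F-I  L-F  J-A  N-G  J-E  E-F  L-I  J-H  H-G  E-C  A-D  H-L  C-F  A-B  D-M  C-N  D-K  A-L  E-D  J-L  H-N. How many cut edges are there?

1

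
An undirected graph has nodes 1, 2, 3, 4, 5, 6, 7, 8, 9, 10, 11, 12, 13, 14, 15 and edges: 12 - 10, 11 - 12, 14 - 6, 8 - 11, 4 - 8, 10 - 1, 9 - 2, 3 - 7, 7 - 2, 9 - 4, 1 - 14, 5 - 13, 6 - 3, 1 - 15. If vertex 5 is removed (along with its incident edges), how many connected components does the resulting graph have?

2

With 5 gone, the remaining components are: {13}; {1, 2, 3, 4, 6, 7, 8, 9, 10, 11, 12, 14, 15}.
That is 2 components.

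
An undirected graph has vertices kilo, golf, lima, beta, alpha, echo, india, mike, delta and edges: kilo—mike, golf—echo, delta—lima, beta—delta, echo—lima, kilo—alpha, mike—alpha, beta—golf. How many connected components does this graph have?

3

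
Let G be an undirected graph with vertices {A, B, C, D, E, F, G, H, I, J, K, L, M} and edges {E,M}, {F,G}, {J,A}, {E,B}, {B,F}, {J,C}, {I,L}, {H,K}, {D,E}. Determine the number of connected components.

Starting from H we can reach H, K. That is one component of size 2.
Starting from I we can reach I, L. That is one component of size 2.
Starting from A we can reach A, C, J. That is one component of size 3.
Starting from B we can reach B, D, E, F, G, M. That is one component of size 6.
Total: 4 components.

4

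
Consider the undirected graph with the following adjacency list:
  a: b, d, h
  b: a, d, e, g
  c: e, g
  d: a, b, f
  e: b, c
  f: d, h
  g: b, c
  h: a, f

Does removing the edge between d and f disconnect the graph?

After removing d-f, the path d-a-h-f still connects them, so the edge is not a bridge.

No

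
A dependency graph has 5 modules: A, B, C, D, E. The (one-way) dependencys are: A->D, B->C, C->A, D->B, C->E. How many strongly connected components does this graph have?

2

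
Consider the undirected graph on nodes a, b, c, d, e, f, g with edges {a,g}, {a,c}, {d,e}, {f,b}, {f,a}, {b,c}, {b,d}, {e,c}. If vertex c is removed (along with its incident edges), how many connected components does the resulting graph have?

With c gone, the remaining components are: {a, b, d, e, f, g}.
That is 1 component.

1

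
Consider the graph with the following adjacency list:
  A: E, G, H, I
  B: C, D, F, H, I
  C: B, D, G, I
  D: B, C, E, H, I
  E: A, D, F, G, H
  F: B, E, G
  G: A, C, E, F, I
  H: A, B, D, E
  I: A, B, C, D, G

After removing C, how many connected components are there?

With C gone, the remaining components are: {A, B, D, E, F, G, H, I}.
That is 1 component.

1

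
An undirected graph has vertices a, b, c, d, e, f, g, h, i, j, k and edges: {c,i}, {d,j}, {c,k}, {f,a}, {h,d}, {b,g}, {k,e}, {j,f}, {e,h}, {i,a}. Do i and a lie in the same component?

Yes

From i we can reach a, c, d, e, f, h, i, j, k, which includes a.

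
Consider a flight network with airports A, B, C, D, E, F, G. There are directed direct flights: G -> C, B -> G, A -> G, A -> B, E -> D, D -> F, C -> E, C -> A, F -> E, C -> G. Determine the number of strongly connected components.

{A, B, C, G} are all mutually reachable — one SCC of size 4.
{D, E, F} are all mutually reachable — one SCC of size 3.
That gives 2 strongly connected components.

2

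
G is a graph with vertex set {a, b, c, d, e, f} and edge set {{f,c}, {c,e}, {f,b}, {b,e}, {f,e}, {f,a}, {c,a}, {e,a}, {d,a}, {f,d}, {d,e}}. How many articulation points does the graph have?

Removing d, for instance, still leaves 1 component. No single vertex removal increases the component count — the graph has no articulation points.

0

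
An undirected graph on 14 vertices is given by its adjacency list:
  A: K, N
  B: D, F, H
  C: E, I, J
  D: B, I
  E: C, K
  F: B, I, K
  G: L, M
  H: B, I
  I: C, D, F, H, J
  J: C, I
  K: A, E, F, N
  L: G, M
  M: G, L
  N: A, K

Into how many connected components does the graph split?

2

Starting from G we can reach G, L, M. That is one component of size 3.
Starting from A we can reach A, B, C, D, E, F, H, I, J, K, N. That is one component of size 11.
Total: 2 components.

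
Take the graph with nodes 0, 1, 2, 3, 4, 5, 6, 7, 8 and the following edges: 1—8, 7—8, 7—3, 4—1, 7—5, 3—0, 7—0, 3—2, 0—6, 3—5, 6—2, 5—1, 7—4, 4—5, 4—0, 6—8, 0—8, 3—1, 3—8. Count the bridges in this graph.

0

The edges on the cycle 7-4-1-5-7 are not bridges since each lies on that cycle.
Every edge lies on some cycle, so there are no bridges.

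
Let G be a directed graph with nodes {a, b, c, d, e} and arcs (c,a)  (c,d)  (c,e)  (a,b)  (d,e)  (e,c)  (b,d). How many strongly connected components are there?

{a, b, c, d, e} are all mutually reachable — one SCC of size 5.
That gives 1 strongly connected component.

1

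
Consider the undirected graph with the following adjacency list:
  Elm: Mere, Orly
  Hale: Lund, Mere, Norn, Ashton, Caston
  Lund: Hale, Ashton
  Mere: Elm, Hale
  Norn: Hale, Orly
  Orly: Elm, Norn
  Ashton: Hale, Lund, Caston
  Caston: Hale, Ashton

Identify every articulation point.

Hale

Removing Hale increases the component count from 1 to 2, so Hale is a cut vertex.
By contrast removing Caston leaves 1 component; it is not a cut vertex. No other vertex is a cut vertex either.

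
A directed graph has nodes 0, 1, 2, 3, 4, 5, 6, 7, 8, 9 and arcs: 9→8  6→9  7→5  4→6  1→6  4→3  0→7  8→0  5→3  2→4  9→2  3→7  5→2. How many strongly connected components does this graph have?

2

{0, 2, 3, 4, 5, 6, 7, 8, 9} are all mutually reachable — one SCC of size 9.
{1} is an SCC by itself.
That gives 2 strongly connected components.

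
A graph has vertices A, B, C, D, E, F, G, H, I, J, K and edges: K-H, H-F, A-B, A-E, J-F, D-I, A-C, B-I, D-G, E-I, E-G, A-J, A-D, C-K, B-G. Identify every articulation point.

Removing A increases the component count from 1 to 2, so A is a cut vertex.
By contrast removing G leaves 1 component; it is not a cut vertex. No other vertex is a cut vertex either.

A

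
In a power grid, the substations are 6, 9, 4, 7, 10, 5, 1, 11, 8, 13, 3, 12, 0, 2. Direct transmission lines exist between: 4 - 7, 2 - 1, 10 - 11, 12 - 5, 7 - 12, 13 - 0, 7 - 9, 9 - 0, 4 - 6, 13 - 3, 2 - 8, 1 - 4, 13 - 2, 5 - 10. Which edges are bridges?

10-11, 10-5, 12-5, 12-7, 13-3, 2-8, 4-6

The edges on the cycle 13-2-1-4-7-9-0-13 are not bridges since each lies on that cycle.
But removing 13 - 3 disconnects 13 from 3; removing 5 - 10 disconnects 5 from 10; removing 5 - 12 disconnects 5 from 12; removing 4 - 6 disconnects 4 from 6 — these are bridges.
In total 7 edges are bridges.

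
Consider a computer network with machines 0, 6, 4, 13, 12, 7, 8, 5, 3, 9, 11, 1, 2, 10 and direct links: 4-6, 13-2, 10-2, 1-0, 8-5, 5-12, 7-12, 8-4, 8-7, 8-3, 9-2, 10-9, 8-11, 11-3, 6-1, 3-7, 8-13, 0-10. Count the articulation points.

Removing 8 increases the component count from 1 to 2, so 8 is a cut vertex.
By contrast removing 1 leaves 1 component; it is not a cut vertex. No other vertex is a cut vertex either.

1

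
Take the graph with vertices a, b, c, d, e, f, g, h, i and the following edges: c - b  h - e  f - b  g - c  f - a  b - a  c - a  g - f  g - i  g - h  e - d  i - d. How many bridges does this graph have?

The edges on the cycle g-h-e-d-i-g are not bridges since each lies on that cycle.
Every edge lies on some cycle, so there are no bridges.

0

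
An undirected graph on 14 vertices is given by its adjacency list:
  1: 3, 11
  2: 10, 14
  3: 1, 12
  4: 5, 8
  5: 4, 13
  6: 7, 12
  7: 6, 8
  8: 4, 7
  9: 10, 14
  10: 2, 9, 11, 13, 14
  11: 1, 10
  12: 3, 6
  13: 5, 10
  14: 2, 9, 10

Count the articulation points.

1

Removing 10 increases the component count from 1 to 2, so 10 is a cut vertex.
By contrast removing 8 leaves 1 component; it is not a cut vertex. No other vertex is a cut vertex either.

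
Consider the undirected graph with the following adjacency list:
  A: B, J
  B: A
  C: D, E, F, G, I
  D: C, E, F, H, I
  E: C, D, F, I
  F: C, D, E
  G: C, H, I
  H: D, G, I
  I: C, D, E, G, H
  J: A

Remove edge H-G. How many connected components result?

H and G are still connected via H-I-G, so the component count stays at 2.

2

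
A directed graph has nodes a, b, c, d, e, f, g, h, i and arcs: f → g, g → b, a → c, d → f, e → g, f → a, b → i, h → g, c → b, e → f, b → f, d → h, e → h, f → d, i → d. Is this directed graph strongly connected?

There is no directed path from i to e, so the graph is not strongly connected.

No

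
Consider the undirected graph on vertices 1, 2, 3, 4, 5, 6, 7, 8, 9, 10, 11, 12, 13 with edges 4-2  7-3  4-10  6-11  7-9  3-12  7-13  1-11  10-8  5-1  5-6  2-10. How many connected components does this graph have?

Starting from 2 we can reach 2, 4, 8, 10. That is one component of size 4.
Starting from 1 we can reach 1, 5, 6, 11. That is one component of size 4.
Starting from 3 we can reach 3, 7, 9, 12, 13. That is one component of size 5.
Total: 3 components.

3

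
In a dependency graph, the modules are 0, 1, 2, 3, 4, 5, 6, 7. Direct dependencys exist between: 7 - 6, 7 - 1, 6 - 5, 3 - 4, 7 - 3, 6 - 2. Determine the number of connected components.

0 is isolated — a component by itself.
Starting from 1 we can reach 1, 2, 3, 4, 5, 6, 7. That is one component of size 7.
Total: 2 components.

2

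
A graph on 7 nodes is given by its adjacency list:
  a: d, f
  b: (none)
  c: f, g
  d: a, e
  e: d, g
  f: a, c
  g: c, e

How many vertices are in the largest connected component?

b is isolated — a component by itself.
Starting from a we can reach a, c, d, e, f, g. That is one component of size 6.
The largest has 6 vertices.

6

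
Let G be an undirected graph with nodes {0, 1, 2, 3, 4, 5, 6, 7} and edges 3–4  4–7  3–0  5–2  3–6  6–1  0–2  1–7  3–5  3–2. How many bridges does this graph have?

0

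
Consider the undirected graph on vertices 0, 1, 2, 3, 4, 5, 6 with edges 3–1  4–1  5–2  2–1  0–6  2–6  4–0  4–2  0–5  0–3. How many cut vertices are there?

0

Removing 6, for instance, still leaves 1 component. No single vertex removal increases the component count — the graph has no articulation points.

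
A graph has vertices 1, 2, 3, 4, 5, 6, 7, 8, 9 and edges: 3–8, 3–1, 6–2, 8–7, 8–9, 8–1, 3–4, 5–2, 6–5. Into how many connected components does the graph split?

2

Starting from 2 we can reach 2, 5, 6. That is one component of size 3.
Starting from 1 we can reach 1, 3, 4, 7, 8, 9. That is one component of size 6.
Total: 2 components.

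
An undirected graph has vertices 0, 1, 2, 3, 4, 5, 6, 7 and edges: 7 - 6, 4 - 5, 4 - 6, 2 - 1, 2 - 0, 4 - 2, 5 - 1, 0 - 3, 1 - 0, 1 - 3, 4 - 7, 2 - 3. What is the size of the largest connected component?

8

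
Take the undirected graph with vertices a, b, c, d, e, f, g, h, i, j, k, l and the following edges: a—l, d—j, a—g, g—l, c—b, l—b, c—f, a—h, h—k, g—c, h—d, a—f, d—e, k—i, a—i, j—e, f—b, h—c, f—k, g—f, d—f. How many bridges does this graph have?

0

The edges on the cycle d-j-e-d are not bridges since each lies on that cycle.
Every edge lies on some cycle, so there are no bridges.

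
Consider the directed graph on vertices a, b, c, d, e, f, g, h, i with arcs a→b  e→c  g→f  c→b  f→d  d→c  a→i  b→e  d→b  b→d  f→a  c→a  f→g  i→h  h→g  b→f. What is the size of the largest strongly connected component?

{a, b, c, d, e, f, g, h, i} are all mutually reachable — one SCC of size 9.
The largest has 9 vertices.

9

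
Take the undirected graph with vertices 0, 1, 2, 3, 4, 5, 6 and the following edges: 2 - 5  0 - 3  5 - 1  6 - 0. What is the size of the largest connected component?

3

4 is isolated — a component by itself.
Starting from 1 we can reach 1, 2, 5. That is one component of size 3.
Starting from 0 we can reach 0, 3, 6. That is one component of size 3.
The largest has 3 vertices.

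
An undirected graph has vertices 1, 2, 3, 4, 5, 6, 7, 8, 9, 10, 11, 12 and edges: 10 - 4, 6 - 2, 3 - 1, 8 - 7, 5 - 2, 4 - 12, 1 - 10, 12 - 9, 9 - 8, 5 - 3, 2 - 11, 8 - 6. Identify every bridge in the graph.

11-2, 7-8

The edges on the cycle 5-3-1-10-4-12-9-8-6-2-5 are not bridges since each lies on that cycle.
But removing 2 - 11 disconnects 2 from 11; removing 7 - 8 disconnects 7 from 8 — these are bridges.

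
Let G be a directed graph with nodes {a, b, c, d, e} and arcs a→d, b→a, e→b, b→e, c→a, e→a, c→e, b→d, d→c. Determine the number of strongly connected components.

{a, b, c, d, e} are all mutually reachable — one SCC of size 5.
That gives 1 strongly connected component.

1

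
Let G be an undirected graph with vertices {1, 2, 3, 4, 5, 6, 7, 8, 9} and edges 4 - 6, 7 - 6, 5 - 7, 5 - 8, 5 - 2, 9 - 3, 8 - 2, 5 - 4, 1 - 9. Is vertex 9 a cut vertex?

Yes

Deleting 9 raises the number of components from 2 to 3, so 9 is a cut vertex.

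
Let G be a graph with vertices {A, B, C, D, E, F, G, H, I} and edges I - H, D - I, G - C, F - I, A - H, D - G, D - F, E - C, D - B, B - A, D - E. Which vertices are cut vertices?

D

Removing D increases the component count from 1 to 2, so D is a cut vertex.
By contrast removing E leaves 1 component; it is not a cut vertex. No other vertex is a cut vertex either.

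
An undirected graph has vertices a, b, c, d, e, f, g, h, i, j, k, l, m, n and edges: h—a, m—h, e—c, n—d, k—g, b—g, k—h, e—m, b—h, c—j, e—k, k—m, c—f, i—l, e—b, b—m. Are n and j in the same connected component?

No

The component containing n is {d, n}, and j is not in it.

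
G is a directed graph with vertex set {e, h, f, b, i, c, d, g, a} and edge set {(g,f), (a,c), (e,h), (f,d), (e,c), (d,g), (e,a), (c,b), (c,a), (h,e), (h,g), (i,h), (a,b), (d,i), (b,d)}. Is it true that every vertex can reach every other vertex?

Yes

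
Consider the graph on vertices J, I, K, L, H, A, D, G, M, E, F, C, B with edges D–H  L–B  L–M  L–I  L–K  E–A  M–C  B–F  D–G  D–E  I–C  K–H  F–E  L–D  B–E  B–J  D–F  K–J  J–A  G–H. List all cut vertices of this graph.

Removing L increases the component count from 1 to 2, so L is a cut vertex.
By contrast removing K leaves 1 component; it is not a cut vertex. No other vertex is a cut vertex either.

L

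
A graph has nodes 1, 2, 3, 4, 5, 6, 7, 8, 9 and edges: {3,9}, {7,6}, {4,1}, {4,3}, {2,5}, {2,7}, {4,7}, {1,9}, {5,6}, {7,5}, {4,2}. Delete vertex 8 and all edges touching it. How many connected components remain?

1

With 8 gone, the remaining components are: {1, 2, 3, 4, 5, 6, 7, 9}.
That is 1 component.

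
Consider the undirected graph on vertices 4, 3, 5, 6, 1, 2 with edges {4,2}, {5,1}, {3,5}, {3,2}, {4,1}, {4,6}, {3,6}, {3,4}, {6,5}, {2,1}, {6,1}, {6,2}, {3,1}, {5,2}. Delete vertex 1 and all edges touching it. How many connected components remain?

With 1 gone, the remaining components are: {2, 3, 4, 5, 6}.
That is 1 component.

1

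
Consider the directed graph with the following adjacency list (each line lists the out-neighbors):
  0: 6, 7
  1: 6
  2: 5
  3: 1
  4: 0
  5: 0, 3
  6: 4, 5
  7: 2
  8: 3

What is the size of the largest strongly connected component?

8

{0, 1, 2, 3, 4, 5, 6, 7} are all mutually reachable — one SCC of size 8.
{8} is an SCC by itself.
The largest has 8 vertices.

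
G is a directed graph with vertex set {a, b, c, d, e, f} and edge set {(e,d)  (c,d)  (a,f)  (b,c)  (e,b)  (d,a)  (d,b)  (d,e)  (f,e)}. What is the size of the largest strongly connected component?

6

{a, b, c, d, e, f} are all mutually reachable — one SCC of size 6.
The largest has 6 vertices.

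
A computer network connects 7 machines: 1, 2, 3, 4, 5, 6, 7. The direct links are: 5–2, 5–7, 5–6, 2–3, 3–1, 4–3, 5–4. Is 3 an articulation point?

Deleting 3 raises the number of components from 1 to 2, so 3 is a cut vertex.

Yes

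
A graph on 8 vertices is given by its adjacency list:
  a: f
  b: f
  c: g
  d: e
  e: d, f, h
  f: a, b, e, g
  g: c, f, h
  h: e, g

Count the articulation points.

3

Removing e increases the component count from 1 to 2, so e is a cut vertex.
Removing f increases the component count from 1 to 3, so f is a cut vertex.
Removing g increases the component count from 1 to 2, so g is a cut vertex.
By contrast removing b leaves 1 component; it is not a cut vertex. No other vertex is a cut vertex either.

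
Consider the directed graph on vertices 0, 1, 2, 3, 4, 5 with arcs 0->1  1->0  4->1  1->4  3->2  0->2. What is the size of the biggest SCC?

3

{0, 1, 4} are all mutually reachable — one SCC of size 3.
{2} is an SCC by itself.
{3} is an SCC by itself.
{5} is an SCC by itself.
The largest has 3 vertices.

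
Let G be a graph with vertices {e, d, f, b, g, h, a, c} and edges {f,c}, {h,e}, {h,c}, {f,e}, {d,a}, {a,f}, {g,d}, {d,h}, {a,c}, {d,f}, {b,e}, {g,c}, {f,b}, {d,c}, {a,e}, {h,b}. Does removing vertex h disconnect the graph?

No

Deleting h leaves 1 component (was 1) (its neighbors b, c, d, e remain connected to each other), so h is not a cut vertex.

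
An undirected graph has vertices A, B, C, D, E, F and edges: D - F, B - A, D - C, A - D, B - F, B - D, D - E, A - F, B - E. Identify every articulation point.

Removing D increases the component count from 1 to 2, so D is a cut vertex.
By contrast removing E leaves 1 component; it is not a cut vertex. No other vertex is a cut vertex either.

D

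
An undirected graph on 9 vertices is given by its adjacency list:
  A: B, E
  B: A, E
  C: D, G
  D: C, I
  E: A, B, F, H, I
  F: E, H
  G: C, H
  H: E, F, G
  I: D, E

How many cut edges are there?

0

The edges on the cycle E-B-A-E are not bridges since each lies on that cycle.
Every edge lies on some cycle, so there are no bridges.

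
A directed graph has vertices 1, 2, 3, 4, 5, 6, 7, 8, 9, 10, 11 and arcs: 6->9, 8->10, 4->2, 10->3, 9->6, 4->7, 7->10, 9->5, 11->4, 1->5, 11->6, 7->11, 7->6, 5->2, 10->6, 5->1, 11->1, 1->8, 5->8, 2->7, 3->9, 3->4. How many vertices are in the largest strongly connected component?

11

{1, 2, 3, 4, 5, 6, 7, 8, 9, 10, 11} are all mutually reachable — one SCC of size 11.
The largest has 11 vertices.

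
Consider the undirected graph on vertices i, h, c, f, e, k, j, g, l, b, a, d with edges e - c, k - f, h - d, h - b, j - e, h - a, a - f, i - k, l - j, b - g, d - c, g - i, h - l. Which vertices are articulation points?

Removing h increases the component count from 1 to 2, so h is a cut vertex.
By contrast removing g leaves 1 component; it is not a cut vertex. No other vertex is a cut vertex either.

h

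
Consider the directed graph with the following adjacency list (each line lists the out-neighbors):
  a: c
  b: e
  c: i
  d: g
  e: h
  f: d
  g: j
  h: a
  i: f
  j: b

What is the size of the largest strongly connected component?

10

{a, b, c, d, e, f, g, h, i, j} are all mutually reachable — one SCC of size 10.
The largest has 10 vertices.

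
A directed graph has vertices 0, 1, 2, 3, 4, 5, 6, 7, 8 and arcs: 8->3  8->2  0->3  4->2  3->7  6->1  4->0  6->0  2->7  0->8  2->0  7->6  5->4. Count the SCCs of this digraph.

4

{0, 2, 3, 6, 7, 8} are all mutually reachable — one SCC of size 6.
{5} is an SCC by itself.
{4} is an SCC by itself.
{1} is an SCC by itself.
That gives 4 strongly connected components.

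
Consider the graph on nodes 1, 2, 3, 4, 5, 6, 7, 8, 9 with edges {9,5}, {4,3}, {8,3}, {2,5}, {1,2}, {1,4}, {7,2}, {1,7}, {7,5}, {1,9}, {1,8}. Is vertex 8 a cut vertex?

No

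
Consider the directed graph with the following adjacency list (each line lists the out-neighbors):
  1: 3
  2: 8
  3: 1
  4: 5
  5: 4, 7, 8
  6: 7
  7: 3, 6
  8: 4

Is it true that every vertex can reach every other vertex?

No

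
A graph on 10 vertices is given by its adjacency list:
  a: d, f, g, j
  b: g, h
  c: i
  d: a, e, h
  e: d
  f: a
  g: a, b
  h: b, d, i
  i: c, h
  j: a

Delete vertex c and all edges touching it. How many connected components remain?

1

With c gone, the remaining components are: {a, b, d, e, f, g, h, i, j}.
That is 1 component.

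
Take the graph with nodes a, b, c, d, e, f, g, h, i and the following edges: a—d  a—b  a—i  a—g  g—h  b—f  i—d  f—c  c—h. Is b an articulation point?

Deleting b leaves 2 components (was 2), so b is not a cut vertex.

No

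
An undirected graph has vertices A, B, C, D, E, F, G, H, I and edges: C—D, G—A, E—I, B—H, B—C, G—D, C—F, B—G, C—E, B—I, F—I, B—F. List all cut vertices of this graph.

B, G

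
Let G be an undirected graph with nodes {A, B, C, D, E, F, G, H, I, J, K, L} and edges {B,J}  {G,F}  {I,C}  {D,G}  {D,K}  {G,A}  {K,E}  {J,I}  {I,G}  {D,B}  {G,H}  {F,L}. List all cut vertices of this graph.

Removing D increases the component count from 1 to 2, so D is a cut vertex.
Removing F increases the component count from 1 to 2, so F is a cut vertex.
Removing G increases the component count from 1 to 4, so G is a cut vertex.
Likewise I, K are cut vertices.
By contrast removing C leaves 1 component; it is not a cut vertex. No other vertex is a cut vertex either.

D, F, G, I, K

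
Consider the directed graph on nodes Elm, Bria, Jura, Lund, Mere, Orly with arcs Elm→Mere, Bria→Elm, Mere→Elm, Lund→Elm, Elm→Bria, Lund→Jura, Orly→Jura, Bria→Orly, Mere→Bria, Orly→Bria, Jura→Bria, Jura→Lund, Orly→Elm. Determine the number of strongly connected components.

1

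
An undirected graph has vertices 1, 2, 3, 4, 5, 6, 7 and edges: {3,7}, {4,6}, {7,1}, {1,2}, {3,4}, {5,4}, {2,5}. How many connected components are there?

1

Starting from 1 we can reach 1, 2, 3, 4, 5, 6, 7. That is one component of size 7.
Total: 1 component.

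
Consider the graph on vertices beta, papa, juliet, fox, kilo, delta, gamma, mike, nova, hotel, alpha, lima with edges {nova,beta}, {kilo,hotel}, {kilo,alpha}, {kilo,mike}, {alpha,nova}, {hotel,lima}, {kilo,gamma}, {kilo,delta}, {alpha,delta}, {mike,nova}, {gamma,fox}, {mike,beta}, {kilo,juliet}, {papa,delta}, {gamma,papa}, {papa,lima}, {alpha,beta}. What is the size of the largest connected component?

12

Starting from fox we can reach fox, beta, kilo, lima, mike, nova, papa, alpha, delta, gamma, hotel, juliet. That is one component of size 12.
The largest has 12 vertices.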